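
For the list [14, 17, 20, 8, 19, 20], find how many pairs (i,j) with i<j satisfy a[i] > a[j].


For each element, count the later elements that are smaller than it:
  14 (index 0): smaller elements after it = [8] -> 1
  17 (index 1): smaller elements after it = [8] -> 1
  20 (index 2): smaller elements after it = [8, 19] -> 2
  8 (index 3): smaller elements after it = [] -> 0
  19 (index 4): smaller elements after it = [] -> 0
Total inversions = 1 + 1 + 2 + 0 + 0 = 4
Final answer: 4


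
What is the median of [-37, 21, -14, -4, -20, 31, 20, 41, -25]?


First, sort the list: [-37, -25, -20, -14, -4, 20, 21, 31, 41]
The list has 9 elements (odd count).
The middle index is 4 (0-based), and the element there is -4.
Final answer: -4


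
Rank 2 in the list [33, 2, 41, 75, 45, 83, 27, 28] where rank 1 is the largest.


Sort descending: [83, 75, 45, 41, 33, 28, 27, 2]
Find 2 in the sorted list.
2 is at position 8.
Final answer: 8


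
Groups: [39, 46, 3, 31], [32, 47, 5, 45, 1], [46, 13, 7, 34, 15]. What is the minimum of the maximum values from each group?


Find max of each group:
  Group 1: [39, 46, 3, 31] -> max = 46
  Group 2: [32, 47, 5, 45, 1] -> max = 47
  Group 3: [46, 13, 7, 34, 15] -> max = 46
Maxes: [46, 47, 46]
Minimum of maxes = 46
Final answer: 46


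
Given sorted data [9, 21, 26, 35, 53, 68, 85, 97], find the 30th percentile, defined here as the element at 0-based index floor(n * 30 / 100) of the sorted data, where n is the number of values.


The dataset has n = 8 elements.
Index = floor(8 * 30 / 100) = floor(240 / 100) = floor(2.4) = 2
Counting from index 0 in the sorted data, the element at index 2 is 26.
Final answer: 26


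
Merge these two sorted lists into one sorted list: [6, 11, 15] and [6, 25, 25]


List A: [6, 11, 15]
List B: [6, 25, 25]
Repeatedly compare the front elements and take the smaller:
  6 vs 6 -> take 6
  11 vs 6 -> take 6
  11 vs 25 -> take 11
  15 vs 25 -> take 15
  A is exhausted; append the rest of B: [25, 25]
Final answer: [6, 6, 11, 15, 25, 25]


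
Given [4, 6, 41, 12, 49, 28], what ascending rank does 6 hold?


Sort ascending: [4, 6, 12, 28, 41, 49]
Find 6 in the sorted list.
6 is at position 2 (1-indexed).
Final answer: 2


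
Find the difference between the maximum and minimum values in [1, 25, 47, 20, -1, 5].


Maximum value: 47
Minimum value: -1
Range = 47 - (-1) = 48
Final answer: 48


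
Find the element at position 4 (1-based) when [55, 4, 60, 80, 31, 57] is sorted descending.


Sort descending: [80, 60, 57, 55, 31, 4]
The 4th element (1-indexed) is at index 3.
Value = 55
Final answer: 55


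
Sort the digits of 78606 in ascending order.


The number 78606 has digits: 7, 8, 6, 0, 6
Sorted: 0, 6, 6, 7, 8
Joining the sorted digits gives the result.
Final answer: 06678


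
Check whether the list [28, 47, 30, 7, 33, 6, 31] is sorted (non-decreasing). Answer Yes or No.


Check consecutive pairs:
  28 <= 47? True
  47 <= 30? False
  30 <= 7? False
  7 <= 33? True
  33 <= 6? False
  6 <= 31? True
3 consecutive pair(s) are out of order, so the list is not sorted.
Final answer: No


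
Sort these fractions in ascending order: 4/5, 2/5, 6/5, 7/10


Convert to decimal for comparison:
  4/5 = 0.8
  2/5 = 0.4
  6/5 = 1.2
  7/10 = 0.7
Decimals in increasing order: 0.4 < 0.7 < 0.8 < 1.2
Writing each back as its fraction gives the sorted order.
Final answer: 2/5, 7/10, 4/5, 6/5


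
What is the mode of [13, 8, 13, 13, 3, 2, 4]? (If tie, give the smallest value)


Count the frequency of each value:
  2 appears 1 time(s)
  3 appears 1 time(s)
  4 appears 1 time(s)
  8 appears 1 time(s)
  13 appears 3 time(s)
Maximum frequency is 3.
Only 13 reaches that frequency, so it is the mode.
Final answer: 13


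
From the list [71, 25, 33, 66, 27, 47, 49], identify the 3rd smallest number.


Sort ascending: [25, 27, 33, 47, 49, 66, 71]
The 3rd element (1-indexed) is at index 2.
Value = 33
Final answer: 33


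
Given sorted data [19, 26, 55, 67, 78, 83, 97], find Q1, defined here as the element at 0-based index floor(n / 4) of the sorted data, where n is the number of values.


The list has n = 7 elements.
Q1 index = floor(7 / 4) = floor(1.75) = 1
Counting from index 0 in the sorted data, the element at index 1 is 26.
Final answer: 26


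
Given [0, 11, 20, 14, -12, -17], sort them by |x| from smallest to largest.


Compute absolute values:
  |0| = 0
  |11| = 11
  |20| = 20
  |14| = 14
  |-12| = 12
  |-17| = 17
Absolute values in increasing order: 0 < 11 < 12 < 14 < 17 < 20
Listing the original numbers in that order gives the answer.
Final answer: [0, 11, -12, 14, -17, 20]


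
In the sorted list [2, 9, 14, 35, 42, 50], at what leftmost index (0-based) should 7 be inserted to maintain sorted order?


List is sorted: [2, 9, 14, 35, 42, 50]
We need the leftmost position where 7 can be inserted, i.e. the first index whose element is >= 7 (or the end of the list if none is).
Binary search with low=0, high=6 (0-based indices):
  low=0, high=6, mid=3: a[3]=35 >= 7, so high = 3
  low=0, high=3, mid=1: a[1]=9 >= 7, so high = 1
  low=0, high=1, mid=0: a[0]=2 < 7, so low = 1
Now low = high = 1, so the insertion index is 1.
Final answer: 1


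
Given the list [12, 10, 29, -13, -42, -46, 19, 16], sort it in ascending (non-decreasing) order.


Original list: [12, 10, 29, -13, -42, -46, 19, 16]
Repeatedly take the smallest remaining element:
  Remaining [12, 10, 29, -13, -42, -46, 19, 16] -> smallest is -46
  Remaining [12, 10, 29, -13, -42, 19, 16] -> smallest is -42
  Remaining [12, 10, 29, -13, 19, 16] -> smallest is -13
  Remaining [12, 10, 29, 19, 16] -> smallest is 10
  Remaining [12, 29, 19, 16] -> smallest is 12
  Remaining [29, 19, 16] -> smallest is 16
  Remaining [29, 19] -> smallest is 19
  Remaining [29] -> smallest is 29
Collecting the picks in order gives the sorted list.
Final answer: [-46, -42, -13, 10, 12, 16, 19, 29]


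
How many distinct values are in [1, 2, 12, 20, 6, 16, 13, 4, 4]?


List all unique values:
Distinct values: [1, 2, 4, 6, 12, 13, 16, 20]
Count = 8
Final answer: 8


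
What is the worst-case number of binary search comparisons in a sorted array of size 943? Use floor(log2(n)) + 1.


Binary search halves the search space each step.
Maximum comparisons = floor(log2(943)) + 1
log2(943) = 9.8811
floor(log2(943)) = 9, so 9 + 1 = 10
Final answer: 10


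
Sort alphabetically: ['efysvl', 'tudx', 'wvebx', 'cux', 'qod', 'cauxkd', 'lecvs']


Compare strings character by character (the first differing letter decides):
  'cauxkd' < 'cux' since 'a' < 'u' at position 2
  'cux' < 'efysvl' since 'c' < 'e' at position 1
  'efysvl' < 'lecvs' since 'e' < 'l' at position 1
  'lecvs' < 'qod' since 'l' < 'q' at position 1
  'qod' < 'tudx' since 'q' < 't' at position 1
  'tudx' < 'wvebx' since 't' < 'w' at position 1
Chaining these comparisons gives the alphabetical order.
Final answer: ['cauxkd', 'cux', 'efysvl', 'lecvs', 'qod', 'tudx', 'wvebx']


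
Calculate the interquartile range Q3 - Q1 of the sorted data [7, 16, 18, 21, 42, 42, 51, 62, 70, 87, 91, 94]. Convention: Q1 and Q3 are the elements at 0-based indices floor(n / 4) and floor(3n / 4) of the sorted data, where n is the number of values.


The data has n = 12 elements.
Q1 index = floor(12 / 4) = floor(3) = 3; Q3 index = floor(3 * 12 / 4) = floor(9) = 9
Q1 = element at index 3 = 21
Q3 = element at index 9 = 87
IQR = 87 - 21 = 66
Final answer: 66


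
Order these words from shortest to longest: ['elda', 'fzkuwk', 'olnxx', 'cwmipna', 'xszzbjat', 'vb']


Compute lengths:
  'elda' has length 4
  'fzkuwk' has length 6
  'olnxx' has length 5
  'cwmipna' has length 7
  'xszzbjat' has length 8
  'vb' has length 2
Lengths in increasing order: 2 < 4 < 5 < 6 < 7 < 8
Listing the words in that order gives the answer.
Final answer: ['vb', 'elda', 'olnxx', 'fzkuwk', 'cwmipna', 'xszzbjat']


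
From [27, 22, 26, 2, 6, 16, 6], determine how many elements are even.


Check each element:
  27 is odd
  22 is even
  26 is even
  2 is even
  6 is even
  16 is even
  6 is even
Evens: [22, 26, 2, 6, 16, 6]
Count of evens = 6
Final answer: 6


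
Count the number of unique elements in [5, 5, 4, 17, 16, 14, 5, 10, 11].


List all unique values:
Distinct values: [4, 5, 10, 11, 14, 16, 17]
Count = 7
Final answer: 7


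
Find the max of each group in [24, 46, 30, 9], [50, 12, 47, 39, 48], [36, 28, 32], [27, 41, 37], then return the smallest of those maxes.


Find max of each group:
  Group 1: [24, 46, 30, 9] -> max = 46
  Group 2: [50, 12, 47, 39, 48] -> max = 50
  Group 3: [36, 28, 32] -> max = 36
  Group 4: [27, 41, 37] -> max = 41
Maxes: [46, 50, 36, 41]
Minimum of maxes = 36
Final answer: 36


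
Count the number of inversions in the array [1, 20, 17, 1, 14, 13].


For each element, count the later elements that are smaller than it:
  1 (index 0): smaller elements after it = [] -> 0
  20 (index 1): smaller elements after it = [17, 1, 14, 13] -> 4
  17 (index 2): smaller elements after it = [1, 14, 13] -> 3
  1 (index 3): smaller elements after it = [] -> 0
  14 (index 4): smaller elements after it = [13] -> 1
Total inversions = 0 + 4 + 3 + 0 + 1 = 8
Final answer: 8


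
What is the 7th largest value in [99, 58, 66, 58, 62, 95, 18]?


Sort descending: [99, 95, 66, 62, 58, 58, 18]
The 7th element (1-indexed) is at index 6.
Value = 18
Final answer: 18


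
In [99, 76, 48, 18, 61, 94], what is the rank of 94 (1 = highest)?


Sort descending: [99, 94, 76, 61, 48, 18]
Find 94 in the sorted list.
94 is at position 2.
Final answer: 2


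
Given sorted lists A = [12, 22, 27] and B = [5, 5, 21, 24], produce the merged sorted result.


List A: [12, 22, 27]
List B: [5, 5, 21, 24]
Repeatedly compare the front elements and take the smaller:
  12 vs 5 -> take 5
  12 vs 5 -> take 5
  12 vs 21 -> take 12
  22 vs 21 -> take 21
  22 vs 24 -> take 22
  27 vs 24 -> take 24
  B is exhausted; append the rest of A: [27]
Final answer: [5, 5, 12, 21, 22, 24, 27]


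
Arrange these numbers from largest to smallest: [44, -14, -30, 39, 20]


Original list: [44, -14, -30, 39, 20]
Repeatedly take the largest remaining element:
  Remaining [44, -14, -30, 39, 20] -> largest is 44
  Remaining [-14, -30, 39, 20] -> largest is 39
  Remaining [-14, -30, 20] -> largest is 20
  Remaining [-14, -30] -> largest is -14
  Remaining [-30] -> largest is -30
Collecting the picks in order gives the descending list.
Final answer: [44, 39, 20, -14, -30]


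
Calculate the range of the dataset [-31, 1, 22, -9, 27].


Maximum value: 27
Minimum value: -31
Range = 27 - (-31) = 58
Final answer: 58


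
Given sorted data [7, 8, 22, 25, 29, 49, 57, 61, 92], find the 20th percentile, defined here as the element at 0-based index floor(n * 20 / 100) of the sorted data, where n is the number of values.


The dataset has n = 9 elements.
Index = floor(9 * 20 / 100) = floor(180 / 100) = floor(1.8) = 1
Counting from index 0 in the sorted data, the element at index 1 is 8.
Final answer: 8


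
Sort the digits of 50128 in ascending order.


The number 50128 has digits: 5, 0, 1, 2, 8
Sorted: 0, 1, 2, 5, 8
Joining the sorted digits gives the result.
Final answer: 01258


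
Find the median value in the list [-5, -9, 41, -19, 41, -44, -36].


First, sort the list: [-44, -36, -19, -9, -5, 41, 41]
The list has 7 elements (odd count).
The middle index is 3 (0-based), and the element there is -9.
Final answer: -9


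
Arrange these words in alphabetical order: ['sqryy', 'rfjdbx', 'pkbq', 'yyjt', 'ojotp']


Compare strings character by character (the first differing letter decides):
  'ojotp' < 'pkbq' since 'o' < 'p' at position 1
  'pkbq' < 'rfjdbx' since 'p' < 'r' at position 1
  'rfjdbx' < 'sqryy' since 'r' < 's' at position 1
  'sqryy' < 'yyjt' since 's' < 'y' at position 1
Chaining these comparisons gives the alphabetical order.
Final answer: ['ojotp', 'pkbq', 'rfjdbx', 'sqryy', 'yyjt']


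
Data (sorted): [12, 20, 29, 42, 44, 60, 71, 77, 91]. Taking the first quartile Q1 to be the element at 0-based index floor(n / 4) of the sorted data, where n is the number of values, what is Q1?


The list has n = 9 elements.
Q1 index = floor(9 / 4) = floor(2.25) = 2
Counting from index 0 in the sorted data, the element at index 2 is 29.
Final answer: 29


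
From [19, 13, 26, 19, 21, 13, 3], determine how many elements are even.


Check each element:
  19 is odd
  13 is odd
  26 is even
  19 is odd
  21 is odd
  13 is odd
  3 is odd
Evens: [26]
Count of evens = 1
Final answer: 1


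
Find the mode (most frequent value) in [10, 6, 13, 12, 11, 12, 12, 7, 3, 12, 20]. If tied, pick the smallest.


Count the frequency of each value:
  3 appears 1 time(s)
  6 appears 1 time(s)
  7 appears 1 time(s)
  10 appears 1 time(s)
  11 appears 1 time(s)
  12 appears 4 time(s)
  13 appears 1 time(s)
  20 appears 1 time(s)
Maximum frequency is 4.
Only 12 reaches that frequency, so it is the mode.
Final answer: 12


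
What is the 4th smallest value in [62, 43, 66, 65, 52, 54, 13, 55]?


Sort ascending: [13, 43, 52, 54, 55, 62, 65, 66]
The 4th element (1-indexed) is at index 3.
Value = 54
Final answer: 54


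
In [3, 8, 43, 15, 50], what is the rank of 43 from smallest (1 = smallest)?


Sort ascending: [3, 8, 15, 43, 50]
Find 43 in the sorted list.
43 is at position 4 (1-indexed).
Final answer: 4


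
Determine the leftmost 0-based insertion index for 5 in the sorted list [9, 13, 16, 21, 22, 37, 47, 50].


List is sorted: [9, 13, 16, 21, 22, 37, 47, 50]
We need the leftmost position where 5 can be inserted, i.e. the first index whose element is >= 5 (or the end of the list if none is).
Binary search with low=0, high=8 (0-based indices):
  low=0, high=8, mid=4: a[4]=22 >= 5, so high = 4
  low=0, high=4, mid=2: a[2]=16 >= 5, so high = 2
  low=0, high=2, mid=1: a[1]=13 >= 5, so high = 1
  low=0, high=1, mid=0: a[0]=9 >= 5, so high = 0
Now low = high = 0, so the insertion index is 0.
Final answer: 0


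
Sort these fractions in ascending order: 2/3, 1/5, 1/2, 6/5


Convert to decimal for comparison:
  2/3 = 0.6667
  1/5 = 0.2
  1/2 = 0.5
  6/5 = 1.2
Decimals in increasing order: 0.2 < 0.5 < 0.6667 < 1.2
Writing each back as its fraction gives the sorted order.
Final answer: 1/5, 1/2, 2/3, 6/5


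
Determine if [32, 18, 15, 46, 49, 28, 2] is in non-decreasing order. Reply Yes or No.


Check consecutive pairs:
  32 <= 18? False
  18 <= 15? False
  15 <= 46? True
  46 <= 49? True
  49 <= 28? False
  28 <= 2? False
4 consecutive pair(s) are out of order, so the list is not sorted.
Final answer: No


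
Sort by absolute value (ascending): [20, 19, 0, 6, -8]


Compute absolute values:
  |20| = 20
  |19| = 19
  |0| = 0
  |6| = 6
  |-8| = 8
Absolute values in increasing order: 0 < 6 < 8 < 19 < 20
Listing the original numbers in that order gives the answer.
Final answer: [0, 6, -8, 19, 20]


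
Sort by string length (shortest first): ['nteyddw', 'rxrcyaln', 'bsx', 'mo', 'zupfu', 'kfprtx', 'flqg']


Compute lengths:
  'nteyddw' has length 7
  'rxrcyaln' has length 8
  'bsx' has length 3
  'mo' has length 2
  'zupfu' has length 5
  'kfprtx' has length 6
  'flqg' has length 4
Lengths in increasing order: 2 < 3 < 4 < 5 < 6 < 7 < 8
Listing the words in that order gives the answer.
Final answer: ['mo', 'bsx', 'flqg', 'zupfu', 'kfprtx', 'nteyddw', 'rxrcyaln']


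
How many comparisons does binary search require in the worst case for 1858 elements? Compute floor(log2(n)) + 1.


Binary search halves the search space each step.
Maximum comparisons = floor(log2(1858)) + 1
log2(1858) = 10.8595
floor(log2(1858)) = 10, so 10 + 1 = 11
Final answer: 11


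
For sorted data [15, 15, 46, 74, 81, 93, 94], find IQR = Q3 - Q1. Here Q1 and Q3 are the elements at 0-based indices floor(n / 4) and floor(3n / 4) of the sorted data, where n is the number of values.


The data has n = 7 elements.
Q1 index = floor(7 / 4) = floor(1.75) = 1; Q3 index = floor(3 * 7 / 4) = floor(5.25) = 5
Q1 = element at index 1 = 15
Q3 = element at index 5 = 93
IQR = 93 - 15 = 78
Final answer: 78


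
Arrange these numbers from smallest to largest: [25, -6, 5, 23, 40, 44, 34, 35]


Original list: [25, -6, 5, 23, 40, 44, 34, 35]
Repeatedly take the smallest remaining element:
  Remaining [25, -6, 5, 23, 40, 44, 34, 35] -> smallest is -6
  Remaining [25, 5, 23, 40, 44, 34, 35] -> smallest is 5
  Remaining [25, 23, 40, 44, 34, 35] -> smallest is 23
  Remaining [25, 40, 44, 34, 35] -> smallest is 25
  Remaining [40, 44, 34, 35] -> smallest is 34
  Remaining [40, 44, 35] -> smallest is 35
  Remaining [40, 44] -> smallest is 40
  Remaining [44] -> smallest is 44
Collecting the picks in order gives the sorted list.
Final answer: [-6, 5, 23, 25, 34, 35, 40, 44]


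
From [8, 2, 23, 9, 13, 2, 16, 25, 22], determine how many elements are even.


Check each element:
  8 is even
  2 is even
  23 is odd
  9 is odd
  13 is odd
  2 is even
  16 is even
  25 is odd
  22 is even
Evens: [8, 2, 2, 16, 22]
Count of evens = 5
Final answer: 5


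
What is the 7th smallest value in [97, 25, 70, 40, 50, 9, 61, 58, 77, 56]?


Sort ascending: [9, 25, 40, 50, 56, 58, 61, 70, 77, 97]
The 7th element (1-indexed) is at index 6.
Value = 61
Final answer: 61


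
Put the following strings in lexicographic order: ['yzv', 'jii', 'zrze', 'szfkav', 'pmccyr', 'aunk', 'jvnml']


Compare strings character by character (the first differing letter decides):
  'aunk' < 'jii' since 'a' < 'j' at position 1
  'jii' < 'jvnml' since 'i' < 'v' at position 2
  'jvnml' < 'pmccyr' since 'j' < 'p' at position 1
  'pmccyr' < 'szfkav' since 'p' < 's' at position 1
  'szfkav' < 'yzv' since 's' < 'y' at position 1
  'yzv' < 'zrze' since 'y' < 'z' at position 1
Chaining these comparisons gives the alphabetical order.
Final answer: ['aunk', 'jii', 'jvnml', 'pmccyr', 'szfkav', 'yzv', 'zrze']


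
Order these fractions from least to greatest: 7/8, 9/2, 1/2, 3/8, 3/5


Convert to decimal for comparison:
  7/8 = 0.875
  9/2 = 4.5
  1/2 = 0.5
  3/8 = 0.375
  3/5 = 0.6
Decimals in increasing order: 0.375 < 0.5 < 0.6 < 0.875 < 4.5
Writing each back as its fraction gives the sorted order.
Final answer: 3/8, 1/2, 3/5, 7/8, 9/2


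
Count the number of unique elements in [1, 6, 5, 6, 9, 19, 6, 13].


List all unique values:
Distinct values: [1, 5, 6, 9, 13, 19]
Count = 6
Final answer: 6


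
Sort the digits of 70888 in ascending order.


The number 70888 has digits: 7, 0, 8, 8, 8
Sorted: 0, 7, 8, 8, 8
Joining the sorted digits gives the result.
Final answer: 07888


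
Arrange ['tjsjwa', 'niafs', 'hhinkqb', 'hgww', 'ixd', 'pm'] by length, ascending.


Compute lengths:
  'tjsjwa' has length 6
  'niafs' has length 5
  'hhinkqb' has length 7
  'hgww' has length 4
  'ixd' has length 3
  'pm' has length 2
Lengths in increasing order: 2 < 3 < 4 < 5 < 6 < 7
Listing the words in that order gives the answer.
Final answer: ['pm', 'ixd', 'hgww', 'niafs', 'tjsjwa', 'hhinkqb']


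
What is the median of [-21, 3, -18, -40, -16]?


First, sort the list: [-40, -21, -18, -16, 3]
The list has 5 elements (odd count).
The middle index is 2 (0-based), and the element there is -18.
Final answer: -18


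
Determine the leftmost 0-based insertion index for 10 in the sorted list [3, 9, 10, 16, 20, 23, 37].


List is sorted: [3, 9, 10, 16, 20, 23, 37]
We need the leftmost position where 10 can be inserted, i.e. the first index whose element is >= 10 (or the end of the list if none is).
Binary search with low=0, high=7 (0-based indices):
  low=0, high=7, mid=3: a[3]=16 >= 10, so high = 3
  low=0, high=3, mid=1: a[1]=9 < 10, so low = 2
  low=2, high=3, mid=2: a[2]=10 >= 10, so high = 2
Now low = high = 2, so the insertion index is 2.
Final answer: 2


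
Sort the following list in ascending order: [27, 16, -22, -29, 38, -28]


Original list: [27, 16, -22, -29, 38, -28]
Repeatedly take the smallest remaining element:
  Remaining [27, 16, -22, -29, 38, -28] -> smallest is -29
  Remaining [27, 16, -22, 38, -28] -> smallest is -28
  Remaining [27, 16, -22, 38] -> smallest is -22
  Remaining [27, 16, 38] -> smallest is 16
  Remaining [27, 38] -> smallest is 27
  Remaining [38] -> smallest is 38
Collecting the picks in order gives the sorted list.
Final answer: [-29, -28, -22, 16, 27, 38]


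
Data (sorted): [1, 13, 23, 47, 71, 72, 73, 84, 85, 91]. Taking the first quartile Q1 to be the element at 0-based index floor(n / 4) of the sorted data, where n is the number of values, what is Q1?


The list has n = 10 elements.
Q1 index = floor(10 / 4) = floor(2.5) = 2
Counting from index 0 in the sorted data, the element at index 2 is 23.
Final answer: 23


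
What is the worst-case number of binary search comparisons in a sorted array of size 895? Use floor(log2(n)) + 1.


Binary search halves the search space each step.
Maximum comparisons = floor(log2(895)) + 1
log2(895) = 9.8057
floor(log2(895)) = 9, so 9 + 1 = 10
Final answer: 10


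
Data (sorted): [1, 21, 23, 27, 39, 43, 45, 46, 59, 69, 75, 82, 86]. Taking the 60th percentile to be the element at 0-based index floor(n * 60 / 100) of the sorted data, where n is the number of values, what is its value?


The dataset has n = 13 elements.
Index = floor(13 * 60 / 100) = floor(780 / 100) = floor(7.8) = 7
Counting from index 0 in the sorted data, the element at index 7 is 46.
Final answer: 46


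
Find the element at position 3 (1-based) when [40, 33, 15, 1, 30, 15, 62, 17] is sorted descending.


Sort descending: [62, 40, 33, 30, 17, 15, 15, 1]
The 3rd element (1-indexed) is at index 2.
Value = 33
Final answer: 33


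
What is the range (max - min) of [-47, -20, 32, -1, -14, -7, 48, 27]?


Maximum value: 48
Minimum value: -47
Range = 48 - (-47) = 95
Final answer: 95


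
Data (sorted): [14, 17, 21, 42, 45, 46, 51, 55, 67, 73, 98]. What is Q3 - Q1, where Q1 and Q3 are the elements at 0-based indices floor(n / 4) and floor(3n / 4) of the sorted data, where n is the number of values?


The data has n = 11 elements.
Q1 index = floor(11 / 4) = floor(2.75) = 2; Q3 index = floor(3 * 11 / 4) = floor(8.25) = 8
Q1 = element at index 2 = 21
Q3 = element at index 8 = 67
IQR = 67 - 21 = 46
Final answer: 46


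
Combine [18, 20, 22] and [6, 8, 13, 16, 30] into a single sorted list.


List A: [18, 20, 22]
List B: [6, 8, 13, 16, 30]
Repeatedly compare the front elements and take the smaller:
  18 vs 6 -> take 6
  18 vs 8 -> take 8
  18 vs 13 -> take 13
  18 vs 16 -> take 16
  18 vs 30 -> take 18
  20 vs 30 -> take 20
  22 vs 30 -> take 22
  A is exhausted; append the rest of B: [30]
Final answer: [6, 8, 13, 16, 18, 20, 22, 30]


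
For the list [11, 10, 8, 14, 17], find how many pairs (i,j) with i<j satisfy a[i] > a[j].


For each element, count the later elements that are smaller than it:
  11 (index 0): smaller elements after it = [10, 8] -> 2
  10 (index 1): smaller elements after it = [8] -> 1
  8 (index 2): smaller elements after it = [] -> 0
  14 (index 3): smaller elements after it = [] -> 0
Total inversions = 2 + 1 + 0 + 0 = 3
Final answer: 3


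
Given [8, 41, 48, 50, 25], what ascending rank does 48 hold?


Sort ascending: [8, 25, 41, 48, 50]
Find 48 in the sorted list.
48 is at position 4 (1-indexed).
Final answer: 4


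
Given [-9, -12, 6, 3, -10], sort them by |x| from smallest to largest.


Compute absolute values:
  |-9| = 9
  |-12| = 12
  |6| = 6
  |3| = 3
  |-10| = 10
Absolute values in increasing order: 3 < 6 < 9 < 10 < 12
Listing the original numbers in that order gives the answer.
Final answer: [3, 6, -9, -10, -12]


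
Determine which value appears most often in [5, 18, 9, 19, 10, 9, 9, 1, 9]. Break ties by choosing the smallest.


Count the frequency of each value:
  1 appears 1 time(s)
  5 appears 1 time(s)
  9 appears 4 time(s)
  10 appears 1 time(s)
  18 appears 1 time(s)
  19 appears 1 time(s)
Maximum frequency is 4.
Only 9 reaches that frequency, so it is the mode.
Final answer: 9


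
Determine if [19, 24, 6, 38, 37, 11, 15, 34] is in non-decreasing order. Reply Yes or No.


Check consecutive pairs:
  19 <= 24? True
  24 <= 6? False
  6 <= 38? True
  38 <= 37? False
  37 <= 11? False
  11 <= 15? True
  15 <= 34? True
3 consecutive pair(s) are out of order, so the list is not sorted.
Final answer: No


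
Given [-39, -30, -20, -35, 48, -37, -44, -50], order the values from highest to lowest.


Original list: [-39, -30, -20, -35, 48, -37, -44, -50]
Repeatedly take the largest remaining element:
  Remaining [-39, -30, -20, -35, 48, -37, -44, -50] -> largest is 48
  Remaining [-39, -30, -20, -35, -37, -44, -50] -> largest is -20
  Remaining [-39, -30, -35, -37, -44, -50] -> largest is -30
  Remaining [-39, -35, -37, -44, -50] -> largest is -35
  Remaining [-39, -37, -44, -50] -> largest is -37
  Remaining [-39, -44, -50] -> largest is -39
  Remaining [-44, -50] -> largest is -44
  Remaining [-50] -> largest is -50
Collecting the picks in order gives the descending list.
Final answer: [48, -20, -30, -35, -37, -39, -44, -50]


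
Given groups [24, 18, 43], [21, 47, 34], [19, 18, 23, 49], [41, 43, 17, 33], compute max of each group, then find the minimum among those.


Find max of each group:
  Group 1: [24, 18, 43] -> max = 43
  Group 2: [21, 47, 34] -> max = 47
  Group 3: [19, 18, 23, 49] -> max = 49
  Group 4: [41, 43, 17, 33] -> max = 43
Maxes: [43, 47, 49, 43]
Minimum of maxes = 43
Final answer: 43


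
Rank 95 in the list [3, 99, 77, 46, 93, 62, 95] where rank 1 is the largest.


Sort descending: [99, 95, 93, 77, 62, 46, 3]
Find 95 in the sorted list.
95 is at position 2.
Final answer: 2


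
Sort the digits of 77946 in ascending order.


The number 77946 has digits: 7, 7, 9, 4, 6
Sorted: 4, 6, 7, 7, 9
Joining the sorted digits gives the result.
Final answer: 46779


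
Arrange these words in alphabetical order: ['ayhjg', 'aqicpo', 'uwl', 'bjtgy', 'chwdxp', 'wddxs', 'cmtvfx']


Compare strings character by character (the first differing letter decides):
  'aqicpo' < 'ayhjg' since 'q' < 'y' at position 2
  'ayhjg' < 'bjtgy' since 'a' < 'b' at position 1
  'bjtgy' < 'chwdxp' since 'b' < 'c' at position 1
  'chwdxp' < 'cmtvfx' since 'h' < 'm' at position 2
  'cmtvfx' < 'uwl' since 'c' < 'u' at position 1
  'uwl' < 'wddxs' since 'u' < 'w' at position 1
Chaining these comparisons gives the alphabetical order.
Final answer: ['aqicpo', 'ayhjg', 'bjtgy', 'chwdxp', 'cmtvfx', 'uwl', 'wddxs']


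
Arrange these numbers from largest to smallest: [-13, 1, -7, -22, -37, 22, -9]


Original list: [-13, 1, -7, -22, -37, 22, -9]
Repeatedly take the largest remaining element:
  Remaining [-13, 1, -7, -22, -37, 22, -9] -> largest is 22
  Remaining [-13, 1, -7, -22, -37, -9] -> largest is 1
  Remaining [-13, -7, -22, -37, -9] -> largest is -7
  Remaining [-13, -22, -37, -9] -> largest is -9
  Remaining [-13, -22, -37] -> largest is -13
  Remaining [-22, -37] -> largest is -22
  Remaining [-37] -> largest is -37
Collecting the picks in order gives the descending list.
Final answer: [22, 1, -7, -9, -13, -22, -37]


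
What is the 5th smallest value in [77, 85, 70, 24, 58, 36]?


Sort ascending: [24, 36, 58, 70, 77, 85]
The 5th element (1-indexed) is at index 4.
Value = 77
Final answer: 77


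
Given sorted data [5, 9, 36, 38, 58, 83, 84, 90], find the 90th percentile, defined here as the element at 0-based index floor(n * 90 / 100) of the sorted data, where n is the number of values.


The dataset has n = 8 elements.
Index = floor(8 * 90 / 100) = floor(720 / 100) = floor(7.2) = 7
Counting from index 0 in the sorted data, the element at index 7 is 90.
Final answer: 90


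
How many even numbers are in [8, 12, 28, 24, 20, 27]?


Check each element:
  8 is even
  12 is even
  28 is even
  24 is even
  20 is even
  27 is odd
Evens: [8, 12, 28, 24, 20]
Count of evens = 5
Final answer: 5


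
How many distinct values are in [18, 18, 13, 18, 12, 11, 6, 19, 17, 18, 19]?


List all unique values:
Distinct values: [6, 11, 12, 13, 17, 18, 19]
Count = 7
Final answer: 7


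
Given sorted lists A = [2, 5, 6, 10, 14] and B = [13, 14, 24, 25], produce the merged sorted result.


List A: [2, 5, 6, 10, 14]
List B: [13, 14, 24, 25]
Repeatedly compare the front elements and take the smaller:
  2 vs 13 -> take 2
  5 vs 13 -> take 5
  6 vs 13 -> take 6
  10 vs 13 -> take 10
  14 vs 13 -> take 13
  14 vs 14 -> take 14
  A is exhausted; append the rest of B: [14, 24, 25]
Final answer: [2, 5, 6, 10, 13, 14, 14, 24, 25]


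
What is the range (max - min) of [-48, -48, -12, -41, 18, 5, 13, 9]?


Maximum value: 18
Minimum value: -48
Range = 18 - (-48) = 66
Final answer: 66


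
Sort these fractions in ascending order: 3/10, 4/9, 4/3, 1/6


Convert to decimal for comparison:
  3/10 = 0.3
  4/9 = 0.4444
  4/3 = 1.3333
  1/6 = 0.1667
Decimals in increasing order: 0.1667 < 0.3 < 0.4444 < 1.3333
Writing each back as its fraction gives the sorted order.
Final answer: 1/6, 3/10, 4/9, 4/3


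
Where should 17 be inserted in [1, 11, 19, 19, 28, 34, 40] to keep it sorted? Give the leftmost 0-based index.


List is sorted: [1, 11, 19, 19, 28, 34, 40]
We need the leftmost position where 17 can be inserted, i.e. the first index whose element is >= 17 (or the end of the list if none is).
Binary search with low=0, high=7 (0-based indices):
  low=0, high=7, mid=3: a[3]=19 >= 17, so high = 3
  low=0, high=3, mid=1: a[1]=11 < 17, so low = 2
  low=2, high=3, mid=2: a[2]=19 >= 17, so high = 2
Now low = high = 2, so the insertion index is 2.
Final answer: 2


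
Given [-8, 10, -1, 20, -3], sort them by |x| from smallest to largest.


Compute absolute values:
  |-8| = 8
  |10| = 10
  |-1| = 1
  |20| = 20
  |-3| = 3
Absolute values in increasing order: 1 < 3 < 8 < 10 < 20
Listing the original numbers in that order gives the answer.
Final answer: [-1, -3, -8, 10, 20]


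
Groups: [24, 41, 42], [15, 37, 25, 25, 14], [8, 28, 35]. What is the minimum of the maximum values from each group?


Find max of each group:
  Group 1: [24, 41, 42] -> max = 42
  Group 2: [15, 37, 25, 25, 14] -> max = 37
  Group 3: [8, 28, 35] -> max = 35
Maxes: [42, 37, 35]
Minimum of maxes = 35
Final answer: 35


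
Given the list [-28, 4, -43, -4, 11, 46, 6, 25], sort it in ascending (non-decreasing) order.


Original list: [-28, 4, -43, -4, 11, 46, 6, 25]
Repeatedly take the smallest remaining element:
  Remaining [-28, 4, -43, -4, 11, 46, 6, 25] -> smallest is -43
  Remaining [-28, 4, -4, 11, 46, 6, 25] -> smallest is -28
  Remaining [4, -4, 11, 46, 6, 25] -> smallest is -4
  Remaining [4, 11, 46, 6, 25] -> smallest is 4
  Remaining [11, 46, 6, 25] -> smallest is 6
  Remaining [11, 46, 25] -> smallest is 11
  Remaining [46, 25] -> smallest is 25
  Remaining [46] -> smallest is 46
Collecting the picks in order gives the sorted list.
Final answer: [-43, -28, -4, 4, 6, 11, 25, 46]


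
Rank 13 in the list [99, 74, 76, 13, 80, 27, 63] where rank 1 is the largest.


Sort descending: [99, 80, 76, 74, 63, 27, 13]
Find 13 in the sorted list.
13 is at position 7.
Final answer: 7


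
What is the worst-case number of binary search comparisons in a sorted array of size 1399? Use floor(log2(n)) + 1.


Binary search halves the search space each step.
Maximum comparisons = floor(log2(1399)) + 1
log2(1399) = 10.4502
floor(log2(1399)) = 10, so 10 + 1 = 11
Final answer: 11


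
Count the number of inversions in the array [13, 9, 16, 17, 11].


For each element, count the later elements that are smaller than it:
  13 (index 0): smaller elements after it = [9, 11] -> 2
  9 (index 1): smaller elements after it = [] -> 0
  16 (index 2): smaller elements after it = [11] -> 1
  17 (index 3): smaller elements after it = [11] -> 1
Total inversions = 2 + 0 + 1 + 1 = 4
Final answer: 4


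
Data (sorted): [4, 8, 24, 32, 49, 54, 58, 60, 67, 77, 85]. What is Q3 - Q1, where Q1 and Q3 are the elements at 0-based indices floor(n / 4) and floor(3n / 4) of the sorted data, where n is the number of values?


The data has n = 11 elements.
Q1 index = floor(11 / 4) = floor(2.75) = 2; Q3 index = floor(3 * 11 / 4) = floor(8.25) = 8
Q1 = element at index 2 = 24
Q3 = element at index 8 = 67
IQR = 67 - 24 = 43
Final answer: 43


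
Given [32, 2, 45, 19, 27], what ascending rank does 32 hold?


Sort ascending: [2, 19, 27, 32, 45]
Find 32 in the sorted list.
32 is at position 4 (1-indexed).
Final answer: 4


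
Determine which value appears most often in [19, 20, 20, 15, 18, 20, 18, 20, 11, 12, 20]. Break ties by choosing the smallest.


Count the frequency of each value:
  11 appears 1 time(s)
  12 appears 1 time(s)
  15 appears 1 time(s)
  18 appears 2 time(s)
  19 appears 1 time(s)
  20 appears 5 time(s)
Maximum frequency is 5.
Only 20 reaches that frequency, so it is the mode.
Final answer: 20


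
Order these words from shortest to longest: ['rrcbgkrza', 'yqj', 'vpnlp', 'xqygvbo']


Compute lengths:
  'rrcbgkrza' has length 9
  'yqj' has length 3
  'vpnlp' has length 5
  'xqygvbo' has length 7
Lengths in increasing order: 3 < 5 < 7 < 9
Listing the words in that order gives the answer.
Final answer: ['yqj', 'vpnlp', 'xqygvbo', 'rrcbgkrza']


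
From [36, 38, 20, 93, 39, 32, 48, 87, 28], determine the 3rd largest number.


Sort descending: [93, 87, 48, 39, 38, 36, 32, 28, 20]
The 3rd element (1-indexed) is at index 2.
Value = 48
Final answer: 48


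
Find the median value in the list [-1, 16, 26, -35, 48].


First, sort the list: [-35, -1, 16, 26, 48]
The list has 5 elements (odd count).
The middle index is 2 (0-based), and the element there is 16.
Final answer: 16


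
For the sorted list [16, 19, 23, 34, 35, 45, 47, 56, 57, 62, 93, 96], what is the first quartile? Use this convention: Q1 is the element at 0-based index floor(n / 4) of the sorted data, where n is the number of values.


The list has n = 12 elements.
Q1 index = floor(12 / 4) = floor(3) = 3
Counting from index 0 in the sorted data, the element at index 3 is 34.
Final answer: 34


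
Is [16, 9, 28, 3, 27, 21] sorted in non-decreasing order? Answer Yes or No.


Check consecutive pairs:
  16 <= 9? False
  9 <= 28? True
  28 <= 3? False
  3 <= 27? True
  27 <= 21? False
3 consecutive pair(s) are out of order, so the list is not sorted.
Final answer: No


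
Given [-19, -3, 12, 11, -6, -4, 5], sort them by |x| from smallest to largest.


Compute absolute values:
  |-19| = 19
  |-3| = 3
  |12| = 12
  |11| = 11
  |-6| = 6
  |-4| = 4
  |5| = 5
Absolute values in increasing order: 3 < 4 < 5 < 6 < 11 < 12 < 19
Listing the original numbers in that order gives the answer.
Final answer: [-3, -4, 5, -6, 11, 12, -19]


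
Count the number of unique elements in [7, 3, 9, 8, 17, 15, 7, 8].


List all unique values:
Distinct values: [3, 7, 8, 9, 15, 17]
Count = 6
Final answer: 6


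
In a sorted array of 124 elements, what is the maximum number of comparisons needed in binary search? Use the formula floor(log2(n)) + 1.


Binary search halves the search space each step.
Maximum comparisons = floor(log2(124)) + 1
log2(124) = 6.9542
floor(log2(124)) = 6, so 6 + 1 = 7
Final answer: 7


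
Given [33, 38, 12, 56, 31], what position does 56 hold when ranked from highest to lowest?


Sort descending: [56, 38, 33, 31, 12]
Find 56 in the sorted list.
56 is at position 1.
Final answer: 1


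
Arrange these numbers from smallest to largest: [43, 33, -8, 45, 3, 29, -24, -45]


Original list: [43, 33, -8, 45, 3, 29, -24, -45]
Repeatedly take the smallest remaining element:
  Remaining [43, 33, -8, 45, 3, 29, -24, -45] -> smallest is -45
  Remaining [43, 33, -8, 45, 3, 29, -24] -> smallest is -24
  Remaining [43, 33, -8, 45, 3, 29] -> smallest is -8
  Remaining [43, 33, 45, 3, 29] -> smallest is 3
  Remaining [43, 33, 45, 29] -> smallest is 29
  Remaining [43, 33, 45] -> smallest is 33
  Remaining [43, 45] -> smallest is 43
  Remaining [45] -> smallest is 45
Collecting the picks in order gives the sorted list.
Final answer: [-45, -24, -8, 3, 29, 33, 43, 45]


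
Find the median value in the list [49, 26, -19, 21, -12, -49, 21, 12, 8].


First, sort the list: [-49, -19, -12, 8, 12, 21, 21, 26, 49]
The list has 9 elements (odd count).
The middle index is 4 (0-based), and the element there is 12.
Final answer: 12


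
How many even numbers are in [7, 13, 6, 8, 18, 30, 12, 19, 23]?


Check each element:
  7 is odd
  13 is odd
  6 is even
  8 is even
  18 is even
  30 is even
  12 is even
  19 is odd
  23 is odd
Evens: [6, 8, 18, 30, 12]
Count of evens = 5
Final answer: 5


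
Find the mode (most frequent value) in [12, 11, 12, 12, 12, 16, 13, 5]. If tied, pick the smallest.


Count the frequency of each value:
  5 appears 1 time(s)
  11 appears 1 time(s)
  12 appears 4 time(s)
  13 appears 1 time(s)
  16 appears 1 time(s)
Maximum frequency is 4.
Only 12 reaches that frequency, so it is the mode.
Final answer: 12


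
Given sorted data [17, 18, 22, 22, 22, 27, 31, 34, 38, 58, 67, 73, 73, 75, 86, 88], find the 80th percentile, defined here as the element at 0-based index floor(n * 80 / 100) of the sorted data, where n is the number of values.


The dataset has n = 16 elements.
Index = floor(16 * 80 / 100) = floor(1280 / 100) = floor(12.8) = 12
Counting from index 0 in the sorted data, the element at index 12 is 73.
Final answer: 73


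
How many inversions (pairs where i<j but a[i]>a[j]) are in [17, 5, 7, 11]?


For each element, count the later elements that are smaller than it:
  17 (index 0): smaller elements after it = [5, 7, 11] -> 3
  5 (index 1): smaller elements after it = [] -> 0
  7 (index 2): smaller elements after it = [] -> 0
Total inversions = 3 + 0 + 0 = 3
Final answer: 3


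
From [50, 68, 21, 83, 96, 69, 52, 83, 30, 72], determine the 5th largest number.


Sort descending: [96, 83, 83, 72, 69, 68, 52, 50, 30, 21]
The 5th element (1-indexed) is at index 4.
Value = 69
Final answer: 69


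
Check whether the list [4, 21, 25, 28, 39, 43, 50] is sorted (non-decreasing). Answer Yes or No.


Check consecutive pairs:
  4 <= 21? True
  21 <= 25? True
  25 <= 28? True
  28 <= 39? True
  39 <= 43? True
  43 <= 50? True
Every consecutive pair is in order, so the list is non-decreasing.
Final answer: Yes


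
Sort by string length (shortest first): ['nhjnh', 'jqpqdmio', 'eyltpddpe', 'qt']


Compute lengths:
  'nhjnh' has length 5
  'jqpqdmio' has length 8
  'eyltpddpe' has length 9
  'qt' has length 2
Lengths in increasing order: 2 < 5 < 8 < 9
Listing the words in that order gives the answer.
Final answer: ['qt', 'nhjnh', 'jqpqdmio', 'eyltpddpe']


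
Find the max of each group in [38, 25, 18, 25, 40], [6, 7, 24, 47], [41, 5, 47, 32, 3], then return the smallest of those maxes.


Find max of each group:
  Group 1: [38, 25, 18, 25, 40] -> max = 40
  Group 2: [6, 7, 24, 47] -> max = 47
  Group 3: [41, 5, 47, 32, 3] -> max = 47
Maxes: [40, 47, 47]
Minimum of maxes = 40
Final answer: 40


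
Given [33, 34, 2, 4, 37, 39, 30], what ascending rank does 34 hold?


Sort ascending: [2, 4, 30, 33, 34, 37, 39]
Find 34 in the sorted list.
34 is at position 5 (1-indexed).
Final answer: 5


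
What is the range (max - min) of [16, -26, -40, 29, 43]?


Maximum value: 43
Minimum value: -40
Range = 43 - (-40) = 83
Final answer: 83


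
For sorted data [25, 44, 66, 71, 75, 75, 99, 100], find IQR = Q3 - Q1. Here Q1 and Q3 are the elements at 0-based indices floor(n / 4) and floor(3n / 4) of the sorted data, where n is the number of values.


The data has n = 8 elements.
Q1 index = floor(8 / 4) = floor(2) = 2; Q3 index = floor(3 * 8 / 4) = floor(6) = 6
Q1 = element at index 2 = 66
Q3 = element at index 6 = 99
IQR = 99 - 66 = 33
Final answer: 33


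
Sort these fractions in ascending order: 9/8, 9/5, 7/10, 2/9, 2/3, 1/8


Convert to decimal for comparison:
  9/8 = 1.125
  9/5 = 1.8
  7/10 = 0.7
  2/9 = 0.2222
  2/3 = 0.6667
  1/8 = 0.125
Decimals in increasing order: 0.125 < 0.2222 < 0.6667 < 0.7 < 1.125 < 1.8
Writing each back as its fraction gives the sorted order.
Final answer: 1/8, 2/9, 2/3, 7/10, 9/8, 9/5
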